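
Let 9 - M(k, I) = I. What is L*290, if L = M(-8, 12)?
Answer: -870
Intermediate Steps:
M(k, I) = 9 - I
L = -3 (L = 9 - 1*12 = 9 - 12 = -3)
L*290 = -3*290 = -870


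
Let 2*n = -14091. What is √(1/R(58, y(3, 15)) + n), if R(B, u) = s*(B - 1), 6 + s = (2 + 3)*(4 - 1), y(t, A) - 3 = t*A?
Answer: I*√824069634/342 ≈ 83.938*I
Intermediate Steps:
n = -14091/2 (n = (½)*(-14091) = -14091/2 ≈ -7045.5)
y(t, A) = 3 + A*t (y(t, A) = 3 + t*A = 3 + A*t)
s = 9 (s = -6 + (2 + 3)*(4 - 1) = -6 + 5*3 = -6 + 15 = 9)
R(B, u) = -9 + 9*B (R(B, u) = 9*(B - 1) = 9*(-1 + B) = -9 + 9*B)
√(1/R(58, y(3, 15)) + n) = √(1/(-9 + 9*58) - 14091/2) = √(1/(-9 + 522) - 14091/2) = √(1/513 - 14091/2) = √(-7228681/1026) = I*√824069634/342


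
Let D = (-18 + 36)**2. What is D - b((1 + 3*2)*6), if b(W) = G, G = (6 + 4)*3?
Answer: 294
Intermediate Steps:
D = 324 (D = 18**2 = 324)
G = 30 (G = 10*3 = 30)
b(W) = 30
D - b((1 + 3*2)*6) = 324 - 1*30 = 324 - 30 = 294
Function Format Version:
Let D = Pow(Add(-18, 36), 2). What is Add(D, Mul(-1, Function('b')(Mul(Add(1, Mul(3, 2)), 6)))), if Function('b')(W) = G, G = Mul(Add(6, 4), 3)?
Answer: 294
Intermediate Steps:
D = 324 (D = Pow(18, 2) = 324)
G = 30 (G = Mul(10, 3) = 30)
Function('b')(W) = 30
Add(D, Mul(-1, Function('b')(Mul(Add(1, Mul(3, 2)), 6)))) = Add(324, Mul(-1, 30)) = Add(324, -30) = 294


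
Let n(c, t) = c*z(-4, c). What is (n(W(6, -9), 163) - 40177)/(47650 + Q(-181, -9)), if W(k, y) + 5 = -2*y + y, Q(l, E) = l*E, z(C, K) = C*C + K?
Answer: -40097/49279 ≈ -0.81367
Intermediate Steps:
z(C, K) = K + C² (z(C, K) = C² + K = K + C²)
Q(l, E) = E*l
W(k, y) = -5 - y (W(k, y) = -5 + (-2*y + y) = -5 - y)
n(c, t) = c*(16 + c) (n(c, t) = c*(c + (-4)²) = c*(c + 16) = c*(16 + c))
(n(W(6, -9), 163) - 40177)/(47650 + Q(-181, -9)) = ((-5 - 1*(-9))*(16 + (-5 - 1*(-9))) - 40177)/(47650 - 9*(-181)) = ((-5 + 9)*(16 + (-5 + 9)) - 40177)/(47650 + 1629) = (4*(16 + 4) - 40177)/49279 = (4*20 - 40177)*(1/49279) = (80 - 40177)*(1/49279) = -40097*1/49279 = -40097/49279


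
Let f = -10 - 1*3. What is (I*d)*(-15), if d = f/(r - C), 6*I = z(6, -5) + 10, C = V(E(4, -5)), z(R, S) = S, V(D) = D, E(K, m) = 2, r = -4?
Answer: -325/12 ≈ -27.083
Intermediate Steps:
C = 2
f = -13 (f = -10 - 3 = -13)
I = ⅚ (I = (-5 + 10)/6 = (⅙)*5 = ⅚ ≈ 0.83333)
d = 13/6 (d = -13/(-4 - 1*2) = -13/(-4 - 2) = -13/(-6) = -13*(-⅙) = 13/6 ≈ 2.1667)
(I*d)*(-15) = ((⅚)*(13/6))*(-15) = (65/36)*(-15) = -325/12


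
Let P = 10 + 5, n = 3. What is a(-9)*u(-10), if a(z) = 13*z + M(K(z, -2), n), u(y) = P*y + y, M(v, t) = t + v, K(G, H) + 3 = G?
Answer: 20160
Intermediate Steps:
K(G, H) = -3 + G
P = 15
u(y) = 16*y (u(y) = 15*y + y = 16*y)
a(z) = 14*z (a(z) = 13*z + (3 + (-3 + z)) = 13*z + z = 14*z)
a(-9)*u(-10) = (14*(-9))*(16*(-10)) = -126*(-160) = 20160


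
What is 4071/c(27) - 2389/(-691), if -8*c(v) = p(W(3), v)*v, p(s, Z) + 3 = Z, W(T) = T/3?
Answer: -873184/18657 ≈ -46.802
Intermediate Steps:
W(T) = T/3 (W(T) = T*(⅓) = T/3)
p(s, Z) = -3 + Z
c(v) = -v*(-3 + v)/8 (c(v) = -(-3 + v)*v/8 = -v*(-3 + v)/8)
4071/c(27) - 2389/(-691) = 4071/(((⅛)*27*(3 - 1*27))) - 2389/(-691) = 4071/(((⅛)*27*(3 - 27))) - 2389*(-1/691) = 4071/(((⅛)*27*(-24))) + 2389/691 = 4071/(-81) + 2389/691 = 4071*(-1/81) + 2389/691 = -1357/27 + 2389/691 = -873184/18657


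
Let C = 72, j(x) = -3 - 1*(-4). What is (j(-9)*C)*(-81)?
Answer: -5832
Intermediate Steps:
j(x) = 1 (j(x) = -3 + 4 = 1)
(j(-9)*C)*(-81) = (1*72)*(-81) = 72*(-81) = -5832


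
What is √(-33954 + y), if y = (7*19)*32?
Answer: I*√29698 ≈ 172.33*I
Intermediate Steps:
y = 4256 (y = 133*32 = 4256)
√(-33954 + y) = √(-33954 + 4256) = √(-29698) = I*√29698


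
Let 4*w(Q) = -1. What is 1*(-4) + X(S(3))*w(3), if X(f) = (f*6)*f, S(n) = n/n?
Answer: -11/2 ≈ -5.5000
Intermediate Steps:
w(Q) = -1/4 (w(Q) = (1/4)*(-1) = -1/4)
S(n) = 1
X(f) = 6*f**2 (X(f) = (6*f)*f = 6*f**2)
1*(-4) + X(S(3))*w(3) = 1*(-4) + (6*1**2)*(-1/4) = -4 + (6*1)*(-1/4) = -4 + 6*(-1/4) = -4 - 3/2 = -11/2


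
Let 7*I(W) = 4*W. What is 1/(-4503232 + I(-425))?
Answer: -7/31524324 ≈ -2.2205e-7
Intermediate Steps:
I(W) = 4*W/7 (I(W) = (4*W)/7 = 4*W/7)
1/(-4503232 + I(-425)) = 1/(-4503232 + (4/7)*(-425)) = 1/(-4503232 - 1700/7) = 1/(-31524324/7) = -7/31524324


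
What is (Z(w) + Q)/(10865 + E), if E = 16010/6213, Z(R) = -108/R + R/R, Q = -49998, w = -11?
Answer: -3416273967/742722805 ≈ -4.5997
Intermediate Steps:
Z(R) = 1 - 108/R (Z(R) = -108/R + 1 = 1 - 108/R)
E = 16010/6213 (E = 16010*(1/6213) = 16010/6213 ≈ 2.5769)
(Z(w) + Q)/(10865 + E) = ((-108 - 11)/(-11) - 49998)/(10865 + 16010/6213) = (-1/11*(-119) - 49998)/(67520255/6213) = (119/11 - 49998)*(6213/67520255) = -549859/11*6213/67520255 = -3416273967/742722805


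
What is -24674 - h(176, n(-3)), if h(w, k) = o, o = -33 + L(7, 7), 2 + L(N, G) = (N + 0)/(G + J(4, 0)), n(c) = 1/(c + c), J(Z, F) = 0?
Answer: -24640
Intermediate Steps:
n(c) = 1/(2*c)
L(N, G) = -2 + N/G (L(N, G) = -2 + (N + 0)/(G + 0) = -2 + N/G)
o = -34 (o = -33 + (-2 + 7/7) = -33 + (-2 + 7*(1/7)) = -33 + (-2 + 1) = -33 - 1 = -34)
h(w, k) = -34
-24674 - h(176, n(-3)) = -24674 - 1*(-34) = -24674 + 34 = -24640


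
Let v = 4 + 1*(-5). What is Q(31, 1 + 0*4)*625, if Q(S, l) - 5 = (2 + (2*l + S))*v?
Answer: -18750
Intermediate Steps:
v = -1 (v = 4 - 5 = -1)
Q(S, l) = 3 - S - 2*l (Q(S, l) = 5 + (2 + (2*l + S))*(-1) = 5 + (2 + (S + 2*l))*(-1) = 5 + (2 + S + 2*l)*(-1) = 5 + (-2 - S - 2*l) = 3 - S - 2*l)
Q(31, 1 + 0*4)*625 = (3 - 1*31 - 2*(1 + 0*4))*625 = (3 - 31 - 2*(1 + 0))*625 = (3 - 31 - 2*1)*625 = (3 - 31 - 2)*625 = -30*625 = -18750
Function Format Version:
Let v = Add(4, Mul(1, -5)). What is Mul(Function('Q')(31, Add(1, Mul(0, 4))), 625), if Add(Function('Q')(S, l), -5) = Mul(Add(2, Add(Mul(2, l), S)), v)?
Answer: -18750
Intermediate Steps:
v = -1 (v = Add(4, -5) = -1)
Function('Q')(S, l) = Add(3, Mul(-1, S), Mul(-2, l)) (Function('Q')(S, l) = Add(5, Mul(Add(2, Add(Mul(2, l), S)), -1)) = Add(5, Mul(Add(2, Add(S, Mul(2, l))), -1)) = Add(5, Mul(Add(2, S, Mul(2, l)), -1)) = Add(5, Add(-2, Mul(-1, S), Mul(-2, l))) = Add(3, Mul(-1, S), Mul(-2, l)))
Mul(Function('Q')(31, Add(1, Mul(0, 4))), 625) = Mul(Add(3, Mul(-1, 31), Mul(-2, Add(1, Mul(0, 4)))), 625) = Mul(Add(3, -31, Mul(-2, Add(1, 0))), 625) = Mul(Add(3, -31, Mul(-2, 1)), 625) = Mul(Add(3, -31, -2), 625) = Mul(-30, 625) = -18750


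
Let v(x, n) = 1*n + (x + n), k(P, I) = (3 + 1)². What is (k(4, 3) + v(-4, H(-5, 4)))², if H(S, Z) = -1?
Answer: 100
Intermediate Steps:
k(P, I) = 16 (k(P, I) = 4² = 16)
v(x, n) = x + 2*n (v(x, n) = n + (n + x) = x + 2*n)
(k(4, 3) + v(-4, H(-5, 4)))² = (16 + (-4 + 2*(-1)))² = (16 + (-4 - 2))² = (16 - 6)² = 10² = 100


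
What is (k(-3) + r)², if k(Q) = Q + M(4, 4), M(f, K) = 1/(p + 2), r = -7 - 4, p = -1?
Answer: 169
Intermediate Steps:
r = -11
M(f, K) = 1 (M(f, K) = 1/(-1 + 2) = 1/1 = 1)
k(Q) = 1 + Q (k(Q) = Q + 1 = 1 + Q)
(k(-3) + r)² = ((1 - 3) - 11)² = (-2 - 11)² = (-13)² = 169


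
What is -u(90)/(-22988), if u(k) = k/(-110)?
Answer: -9/252868 ≈ -3.5592e-5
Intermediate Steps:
u(k) = -k/110 (u(k) = k*(-1/110) = -k/110)
-u(90)/(-22988) = -(-1/110*90)/(-22988) = -(-9)*(-1)/(11*22988) = -1*9/252868 = -9/252868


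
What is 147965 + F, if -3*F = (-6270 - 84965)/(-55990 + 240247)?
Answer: 81790852250/552771 ≈ 1.4797e+5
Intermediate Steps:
F = 91235/552771 (F = -(-6270 - 84965)/(3*(-55990 + 240247)) = -(-91235)/(3*184257) = -⅓*(-91235/184257) = 91235/552771 ≈ 0.16505)
147965 + F = 147965 + 91235/552771 = 81790852250/552771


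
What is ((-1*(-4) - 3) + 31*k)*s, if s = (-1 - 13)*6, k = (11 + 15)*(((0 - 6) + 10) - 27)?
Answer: 1557108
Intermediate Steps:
k = -598 (k = 26*((-6 + 10) - 27) = 26*(4 - 27) = 26*(-23) = -598)
s = -84 (s = -14*6 = -84)
((-1*(-4) - 3) + 31*k)*s = ((-1*(-4) - 3) + 31*(-598))*(-84) = ((4 - 3) - 18538)*(-84) = (1 - 18538)*(-84) = -18537*(-84) = 1557108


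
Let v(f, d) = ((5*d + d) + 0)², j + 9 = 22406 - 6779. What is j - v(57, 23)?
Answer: -3426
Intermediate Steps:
j = 15618 (j = -9 + (22406 - 6779) = -9 + 15627 = 15618)
v(f, d) = 36*d² (v(f, d) = (6*d + 0)² = (6*d)² = 36*d²)
j - v(57, 23) = 15618 - 36*23² = 15618 - 36*529 = 15618 - 1*19044 = 15618 - 19044 = -3426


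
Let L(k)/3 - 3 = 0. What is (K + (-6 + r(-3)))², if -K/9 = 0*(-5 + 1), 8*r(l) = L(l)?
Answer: 1521/64 ≈ 23.766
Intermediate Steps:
L(k) = 9 (L(k) = 9 + 3*0 = 9 + 0 = 9)
r(l) = 9/8 (r(l) = (⅛)*9 = 9/8)
K = 0 (K = -0*(-5 + 1) = -0*(-4) = -9*0 = 0)
(K + (-6 + r(-3)))² = (0 + (-6 + 9/8))² = (0 - 39/8)² = (-39/8)² = 1521/64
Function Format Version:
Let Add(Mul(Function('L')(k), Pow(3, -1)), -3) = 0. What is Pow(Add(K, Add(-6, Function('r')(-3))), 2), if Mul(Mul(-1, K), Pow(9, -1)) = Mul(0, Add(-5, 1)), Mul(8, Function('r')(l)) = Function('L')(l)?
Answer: Rational(1521, 64) ≈ 23.766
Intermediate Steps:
Function('L')(k) = 9 (Function('L')(k) = Add(9, Mul(3, 0)) = Add(9, 0) = 9)
Function('r')(l) = Rational(9, 8) (Function('r')(l) = Mul(Rational(1, 8), 9) = Rational(9, 8))
K = 0 (K = Mul(-9, Mul(0, Add(-5, 1))) = Mul(-9, Mul(0, -4)) = Mul(-9, 0) = 0)
Pow(Add(K, Add(-6, Function('r')(-3))), 2) = Pow(Add(0, Add(-6, Rational(9, 8))), 2) = Pow(Add(0, Rational(-39, 8)), 2) = Pow(Rational(-39, 8), 2) = Rational(1521, 64)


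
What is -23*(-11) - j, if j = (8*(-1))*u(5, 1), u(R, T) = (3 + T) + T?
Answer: 293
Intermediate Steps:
u(R, T) = 3 + 2*T
j = -40 (j = (8*(-1))*(3 + 2*1) = -8*(3 + 2) = -8*5 = -40)
-23*(-11) - j = -23*(-11) - 1*(-40) = 253 + 40 = 293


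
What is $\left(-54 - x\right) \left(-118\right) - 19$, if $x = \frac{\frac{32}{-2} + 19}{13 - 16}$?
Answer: $6235$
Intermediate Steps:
$x = -1$ ($x = \frac{32 \left(- \frac{1}{2}\right) + 19}{-3} = \left(-16 + 19\right) \left(- \frac{1}{3}\right) = 3 \left(- \frac{1}{3}\right) = -1$)
$\left(-54 - x\right) \left(-118\right) - 19 = \left(-54 - -1\right) \left(-118\right) - 19 = \left(-54 + 1\right) \left(-118\right) - 19 = \left(-53\right) \left(-118\right) - 19 = 6254 - 19 = 6235$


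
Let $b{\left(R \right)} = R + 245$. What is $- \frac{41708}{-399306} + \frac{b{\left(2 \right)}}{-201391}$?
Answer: $\frac{4150493623}{40208317323} \approx 0.10322$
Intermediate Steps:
$b{\left(R \right)} = 245 + R$
$- \frac{41708}{-399306} + \frac{b{\left(2 \right)}}{-201391} = - \frac{41708}{-399306} + \frac{245 + 2}{-201391} = \left(-41708\right) \left(- \frac{1}{399306}\right) + 247 \left(- \frac{1}{201391}\right) = \frac{20854}{199653} - \frac{247}{201391} = \frac{4150493623}{40208317323}$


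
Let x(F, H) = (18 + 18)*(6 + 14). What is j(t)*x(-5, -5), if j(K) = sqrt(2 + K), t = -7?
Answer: 720*I*sqrt(5) ≈ 1610.0*I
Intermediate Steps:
x(F, H) = 720 (x(F, H) = 36*20 = 720)
j(t)*x(-5, -5) = sqrt(2 - 7)*720 = sqrt(-5)*720 = (I*sqrt(5))*720 = 720*I*sqrt(5)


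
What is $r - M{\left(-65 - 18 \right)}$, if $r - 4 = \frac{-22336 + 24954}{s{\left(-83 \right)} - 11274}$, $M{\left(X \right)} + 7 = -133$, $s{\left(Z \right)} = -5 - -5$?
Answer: $\frac{810419}{5637} \approx 143.77$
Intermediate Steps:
$s{\left(Z \right)} = 0$ ($s{\left(Z \right)} = -5 + 5 = 0$)
$M{\left(X \right)} = -140$ ($M{\left(X \right)} = -7 - 133 = -140$)
$r = \frac{21239}{5637}$ ($r = 4 + \frac{-22336 + 24954}{0 - 11274} = 4 + \frac{2618}{-11274} = 4 + 2618 \left(- \frac{1}{11274}\right) = 4 - \frac{1309}{5637} = \frac{21239}{5637} \approx 3.7678$)
$r - M{\left(-65 - 18 \right)} = \frac{21239}{5637} - -140 = \frac{21239}{5637} + 140 = \frac{810419}{5637}$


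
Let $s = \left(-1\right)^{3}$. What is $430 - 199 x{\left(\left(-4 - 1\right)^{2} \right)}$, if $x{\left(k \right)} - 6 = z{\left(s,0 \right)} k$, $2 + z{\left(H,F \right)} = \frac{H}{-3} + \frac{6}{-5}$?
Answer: $\frac{40493}{3} \approx 13498.0$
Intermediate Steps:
$s = -1$
$z{\left(H,F \right)} = - \frac{16}{5} - \frac{H}{3}$ ($z{\left(H,F \right)} = -2 + \left(\frac{H}{-3} + \frac{6}{-5}\right) = -2 + \left(H \left(- \frac{1}{3}\right) + 6 \left(- \frac{1}{5}\right)\right) = -2 - \left(\frac{6}{5} + \frac{H}{3}\right) = - \frac{16}{5} - \frac{H}{3}$)
$x{\left(k \right)} = 6 - \frac{43 k}{15}$ ($x{\left(k \right)} = 6 + \left(- \frac{16}{5} - - \frac{1}{3}\right) k = 6 + \left(- \frac{16}{5} + \frac{1}{3}\right) k = 6 - \frac{43 k}{15}$)
$430 - 199 x{\left(\left(-4 - 1\right)^{2} \right)} = 430 - 199 \left(6 - \frac{43 \left(-4 - 1\right)^{2}}{15}\right) = 430 - 199 \left(6 - \frac{43 \left(-5\right)^{2}}{15}\right) = 430 - 199 \left(6 - \frac{215}{3}\right) = 430 - - \frac{39203}{3} = 430 + \frac{39203}{3} = \frac{40493}{3}$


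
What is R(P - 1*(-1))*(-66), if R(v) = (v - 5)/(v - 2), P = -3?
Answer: -231/2 ≈ -115.50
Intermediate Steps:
R(v) = (-5 + v)/(-2 + v)
R(P - 1*(-1))*(-66) = ((-5 + (-3 - 1*(-1)))/(-2 + (-3 - 1*(-1))))*(-66) = ((-5 + (-3 + 1))/(-2 + (-3 + 1)))*(-66) = ((-5 - 2)/(-2 - 2))*(-66) = (-7/(-4))*(-66) = -1/4*(-7)*(-66) = (7/4)*(-66) = -231/2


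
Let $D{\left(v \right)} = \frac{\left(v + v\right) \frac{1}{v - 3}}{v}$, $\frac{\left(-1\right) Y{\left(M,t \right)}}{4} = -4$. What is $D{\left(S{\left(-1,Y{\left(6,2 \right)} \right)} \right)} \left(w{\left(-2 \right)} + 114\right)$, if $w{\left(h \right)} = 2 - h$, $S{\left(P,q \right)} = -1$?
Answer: $-59$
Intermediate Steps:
$Y{\left(M,t \right)} = 16$ ($Y{\left(M,t \right)} = \left(-4\right) \left(-4\right) = 16$)
$D{\left(v \right)} = \frac{2}{-3 + v}$ ($D{\left(v \right)} = \frac{2 v \frac{1}{-3 + v}}{v} = \frac{2}{-3 + v}$)
$D{\left(S{\left(-1,Y{\left(6,2 \right)} \right)} \right)} \left(w{\left(-2 \right)} + 114\right) = \frac{2}{-3 - 1} \left(\left(2 - -2\right) + 114\right) = \frac{2}{-4} \left(\left(2 + 2\right) + 114\right) = 2 \left(- \frac{1}{4}\right) \left(4 + 114\right) = \left(- \frac{1}{2}\right) 118 = -59$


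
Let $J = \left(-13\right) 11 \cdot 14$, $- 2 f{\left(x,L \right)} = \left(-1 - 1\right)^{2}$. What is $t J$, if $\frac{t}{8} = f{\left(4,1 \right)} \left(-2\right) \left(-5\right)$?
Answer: $320320$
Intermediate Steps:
$f{\left(x,L \right)} = -2$ ($f{\left(x,L \right)} = - \frac{\left(-1 - 1\right)^{2}}{2} = - \frac{\left(-2\right)^{2}}{2} = \left(- \frac{1}{2}\right) 4 = -2$)
$J = -2002$ ($J = \left(-143\right) 14 = -2002$)
$t = -160$ ($t = 8 \left(-2\right) \left(-2\right) \left(-5\right) = 8 \cdot 4 \left(-5\right) = 8 \left(-20\right) = -160$)
$t J = \left(-160\right) \left(-2002\right) = 320320$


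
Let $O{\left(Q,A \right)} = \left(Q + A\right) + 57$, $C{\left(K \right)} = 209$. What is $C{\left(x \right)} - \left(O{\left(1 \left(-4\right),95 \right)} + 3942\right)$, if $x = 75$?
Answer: $-3881$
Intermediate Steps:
$O{\left(Q,A \right)} = 57 + A + Q$ ($O{\left(Q,A \right)} = \left(A + Q\right) + 57 = 57 + A + Q$)
$C{\left(x \right)} - \left(O{\left(1 \left(-4\right),95 \right)} + 3942\right) = 209 - \left(\left(57 + 95 + 1 \left(-4\right)\right) + 3942\right) = 209 - \left(\left(57 + 95 - 4\right) + 3942\right) = 209 - \left(148 + 3942\right) = 209 - 4090 = -3881$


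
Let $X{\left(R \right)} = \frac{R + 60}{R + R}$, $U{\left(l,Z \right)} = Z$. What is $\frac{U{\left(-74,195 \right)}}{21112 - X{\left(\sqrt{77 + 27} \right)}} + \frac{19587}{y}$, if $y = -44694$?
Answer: $- \frac{148127937926503}{345278461878246} + \frac{5850 \sqrt{26}}{23176162027} \approx -0.42901$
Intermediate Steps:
$X{\left(R \right)} = \frac{60 + R}{2 R}$
$\frac{U{\left(-74,195 \right)}}{21112 - X{\left(\sqrt{77 + 27} \right)}} + \frac{19587}{y} = \frac{195}{21112 - \frac{60 + \sqrt{77 + 27}}{2 \sqrt{77 + 27}}} + \frac{19587}{-44694} = \frac{195}{21112 - \frac{60 + \sqrt{104}}{2 \sqrt{104}}} + 19587 \left(- \frac{1}{44694}\right) = \frac{195}{21112 - \frac{60 + 2 \sqrt{26}}{2 \cdot 2 \sqrt{26}}} - \frac{6529}{14898} = \frac{195}{21112 - \frac{\frac{\sqrt{26}}{52} \left(60 + 2 \sqrt{26}\right)}{2}} - \frac{6529}{14898} = \frac{195}{21112 - \frac{\sqrt{26} \left(60 + 2 \sqrt{26}\right)}{104}} - \frac{6529}{14898} = - \frac{6529}{14898} + \frac{195}{21112 - \frac{\sqrt{26} \left(60 + 2 \sqrt{26}\right)}{104}}$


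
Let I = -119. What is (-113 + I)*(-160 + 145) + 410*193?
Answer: 82610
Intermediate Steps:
(-113 + I)*(-160 + 145) + 410*193 = (-113 - 119)*(-160 + 145) + 410*193 = -232*(-15) + 79130 = 3480 + 79130 = 82610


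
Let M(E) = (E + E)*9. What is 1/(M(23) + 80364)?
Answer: 1/80778 ≈ 1.2380e-5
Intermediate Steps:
M(E) = 18*E (M(E) = (2*E)*9 = 18*E)
1/(M(23) + 80364) = 1/(18*23 + 80364) = 1/(414 + 80364) = 1/80778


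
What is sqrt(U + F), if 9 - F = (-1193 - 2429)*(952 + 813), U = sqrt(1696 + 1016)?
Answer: sqrt(6392839 + 2*sqrt(678)) ≈ 2528.4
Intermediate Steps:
U = 2*sqrt(678) (U = sqrt(2712) = 2*sqrt(678) ≈ 52.077)
F = 6392839 (F = 9 - (-1193 - 2429)*(952 + 813) = 9 - (-3622)*1765 = 9 - 1*(-6392830) = 9 + 6392830 = 6392839)
sqrt(U + F) = sqrt(2*sqrt(678) + 6392839) = sqrt(6392839 + 2*sqrt(678))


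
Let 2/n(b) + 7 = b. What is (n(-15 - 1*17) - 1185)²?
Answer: 2136011089/1521 ≈ 1.4043e+6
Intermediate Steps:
n(b) = 2/(-7 + b)
(n(-15 - 1*17) - 1185)² = (2/(-7 + (-15 - 1*17)) - 1185)² = (2/(-7 + (-15 - 17)) - 1185)² = (2/(-7 - 32) - 1185)² = (2/(-39) - 1185)² = (2*(-1/39) - 1185)² = (-2/39 - 1185)² = (-46217/39)² = 2136011089/1521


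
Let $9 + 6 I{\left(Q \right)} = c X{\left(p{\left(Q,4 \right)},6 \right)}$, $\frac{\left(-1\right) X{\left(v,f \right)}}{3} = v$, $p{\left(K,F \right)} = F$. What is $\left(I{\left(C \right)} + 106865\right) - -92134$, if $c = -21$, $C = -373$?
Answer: $\frac{398079}{2} \approx 1.9904 \cdot 10^{5}$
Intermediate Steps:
$X{\left(v,f \right)} = - 3 v$
$I{\left(Q \right)} = \frac{81}{2}$ ($I{\left(Q \right)} = - \frac{3}{2} + \frac{\left(-21\right) \left(\left(-3\right) 4\right)}{6} = - \frac{3}{2} + \frac{\left(-21\right) \left(-12\right)}{6} = - \frac{3}{2} + \frac{1}{6} \cdot 252 = - \frac{3}{2} + 42 = \frac{81}{2}$)
$\left(I{\left(C \right)} + 106865\right) - -92134 = \left(\frac{81}{2} + 106865\right) - -92134 = \frac{213811}{2} + 92134 = \frac{398079}{2}$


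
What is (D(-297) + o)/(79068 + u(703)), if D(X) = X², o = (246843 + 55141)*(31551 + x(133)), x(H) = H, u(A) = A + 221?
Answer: 9568149265/79992 ≈ 1.1961e+5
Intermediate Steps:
u(A) = 221 + A
o = 9568061056 (o = (246843 + 55141)*(31551 + 133) = 301984*31684 = 9568061056)
(D(-297) + o)/(79068 + u(703)) = ((-297)² + 9568061056)/(79068 + (221 + 703)) = (88209 + 9568061056)/(79068 + 924) = 9568149265/79992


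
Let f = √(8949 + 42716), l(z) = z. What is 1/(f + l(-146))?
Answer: 146/30349 + √51665/30349 ≈ 0.012300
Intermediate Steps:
f = √51665 ≈ 227.30
1/(f + l(-146)) = 1/(√51665 - 146) = 1/(-146 + √51665)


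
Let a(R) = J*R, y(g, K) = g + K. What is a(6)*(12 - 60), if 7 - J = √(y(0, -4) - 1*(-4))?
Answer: -2016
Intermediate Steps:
y(g, K) = K + g
J = 7 (J = 7 - √((-4 + 0) - 1*(-4)) = 7 - √(-4 + 4) = 7 - √0 = 7 - 1*0 = 7 + 0 = 7)
a(R) = 7*R
a(6)*(12 - 60) = (7*6)*(12 - 60) = 42*(-48) = -2016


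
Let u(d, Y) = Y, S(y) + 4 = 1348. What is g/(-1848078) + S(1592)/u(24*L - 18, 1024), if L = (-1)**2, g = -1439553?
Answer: 10307081/4928208 ≈ 2.0914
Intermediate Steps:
L = 1
S(y) = 1344 (S(y) = -4 + 1348 = 1344)
g/(-1848078) + S(1592)/u(24*L - 18, 1024) = -1439553/(-1848078) + 1344/1024 = -1439553*(-1/1848078) + 1344*(1/1024) = 479851/616026 + 21/16 = 10307081/4928208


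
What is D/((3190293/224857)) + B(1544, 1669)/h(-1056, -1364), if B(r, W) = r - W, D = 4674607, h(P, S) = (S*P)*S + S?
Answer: 413023224726903193897/1253584249869204 ≈ 3.2947e+5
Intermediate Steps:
h(P, S) = S + P*S² (h(P, S) = (P*S)*S + S = P*S² + S = S + P*S²)
D/((3190293/224857)) + B(1544, 1669)/h(-1056, -1364) = 4674607/((3190293/224857)) + (1544 - 1*1669)/((-1364*(1 - 1056*(-1364)))) = 4674607/((3190293*(1/224857))) + (1544 - 1669)/((-1364*(1 + 1440384))) = 4674607/(3190293/224857) - 125/((-1364*1440385)) = 4674607*(224857/3190293) - 125/(-1964685140) = 1051118106199/3190293 - 125*(-1/1964685140) = 1051118106199/3190293 + 25/392937028 = 413023224726903193897/1253584249869204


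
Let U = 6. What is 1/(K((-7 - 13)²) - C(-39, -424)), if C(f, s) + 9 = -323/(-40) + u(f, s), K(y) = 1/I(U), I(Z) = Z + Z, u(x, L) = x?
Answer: 120/4801 ≈ 0.024995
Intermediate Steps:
I(Z) = 2*Z
K(y) = 1/12 (K(y) = 1/(2*6) = 1/12)
C(f, s) = -37/40 + f (C(f, s) = -9 + (-323/(-40) + f) = -9 + (-323*(-1/40) + f) = -9 + (323/40 + f) = -37/40 + f)
1/(K((-7 - 13)²) - C(-39, -424)) = 1/(1/12 - (-37/40 - 39)) = 1/(1/12 - 1*(-1597/40)) = 1/(1/12 + 1597/40) = 1/(4801/120) = 120/4801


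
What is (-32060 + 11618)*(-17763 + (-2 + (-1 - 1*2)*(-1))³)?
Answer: 363090804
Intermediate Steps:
(-32060 + 11618)*(-17763 + (-2 + (-1 - 1*2)*(-1))³) = -20442*(-17763 + (-2 + (-1 - 2)*(-1))³) = -20442*(-17763 + (-2 - 3*(-1))³) = -20442*(-17763 + (-2 + 3)³) = -20442*(-17763 + 1³) = -20442*(-17763 + 1) = -20442*(-17762) = 363090804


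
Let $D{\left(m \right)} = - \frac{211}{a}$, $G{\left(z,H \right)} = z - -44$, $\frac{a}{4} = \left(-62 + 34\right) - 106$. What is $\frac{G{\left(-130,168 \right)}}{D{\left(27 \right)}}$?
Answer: $- \frac{46096}{211} \approx -218.46$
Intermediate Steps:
$a = -536$ ($a = 4 \left(\left(-62 + 34\right) - 106\right) = 4 \left(-28 - 106\right) = 4 \left(-134\right) = -536$)
$G{\left(z,H \right)} = 44 + z$ ($G{\left(z,H \right)} = z + 44 = 44 + z$)
$D{\left(m \right)} = \frac{211}{536}$ ($D{\left(m \right)} = - \frac{211}{-536} = \left(-211\right) \left(- \frac{1}{536}\right) = \frac{211}{536}$)
$\frac{G{\left(-130,168 \right)}}{D{\left(27 \right)}} = \frac{44 - 130}{\frac{211}{536}} = \left(-86\right) \frac{536}{211} = - \frac{46096}{211}$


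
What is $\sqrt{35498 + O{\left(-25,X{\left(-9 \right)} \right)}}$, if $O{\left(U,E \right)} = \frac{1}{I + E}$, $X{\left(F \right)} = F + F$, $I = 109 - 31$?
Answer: $\frac{\sqrt{31948215}}{30} \approx 188.41$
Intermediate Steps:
$I = 78$ ($I = 109 - 31 = 78$)
$X{\left(F \right)} = 2 F$
$O{\left(U,E \right)} = \frac{1}{78 + E}$
$\sqrt{35498 + O{\left(-25,X{\left(-9 \right)} \right)}} = \sqrt{35498 + \frac{1}{78 + 2 \left(-9\right)}} = \sqrt{35498 + \frac{1}{78 - 18}} = \sqrt{35498 + \frac{1}{60}} = \sqrt{\frac{2129881}{60}} = \frac{\sqrt{31948215}}{30}$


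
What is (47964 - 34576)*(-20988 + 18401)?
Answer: -34634756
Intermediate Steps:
(47964 - 34576)*(-20988 + 18401) = 13388*(-2587) = -34634756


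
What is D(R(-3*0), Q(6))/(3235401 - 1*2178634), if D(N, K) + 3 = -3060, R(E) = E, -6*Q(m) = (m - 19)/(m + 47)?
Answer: -3063/1056767 ≈ -0.0028985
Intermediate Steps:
Q(m) = -(-19 + m)/(6*(47 + m)) (Q(m) = -(m - 19)/(6*(m + 47)) = -(-19 + m)/(6*(47 + m)))
D(N, K) = -3063 (D(N, K) = -3 - 3060 = -3063)
D(R(-3*0), Q(6))/(3235401 - 1*2178634) = -3063/(3235401 - 1*2178634) = -3063/(3235401 - 2178634) = -3063/1056767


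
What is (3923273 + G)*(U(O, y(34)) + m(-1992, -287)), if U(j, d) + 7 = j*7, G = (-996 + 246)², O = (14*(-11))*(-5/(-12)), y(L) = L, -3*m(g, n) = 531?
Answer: -17041451627/6 ≈ -2.8402e+9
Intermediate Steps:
m(g, n) = -177 (m(g, n) = -⅓*531 = -177)
O = -385/6 (O = -(-770)*(-1)/12 = -154*5/12 = -385/6 ≈ -64.167)
G = 562500 (G = (-750)² = 562500)
U(j, d) = -7 + 7*j (U(j, d) = -7 + j*7 = -7 + 7*j)
(3923273 + G)*(U(O, y(34)) + m(-1992, -287)) = (3923273 + 562500)*((-7 + 7*(-385/6)) - 177) = 4485773*((-7 - 2695/6) - 177) = 4485773*(-2737/6 - 177) = 4485773*(-3799/6) = -17041451627/6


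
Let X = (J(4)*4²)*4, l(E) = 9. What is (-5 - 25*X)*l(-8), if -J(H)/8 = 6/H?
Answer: 172755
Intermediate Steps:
J(H) = -48/H
X = -768 (X = (-48/4*4²)*4 = (-48*¼*16)*4 = -12*16*4 = -192*4 = -768)
(-5 - 25*X)*l(-8) = (-5 - 25*(-768))*9 = (-5 + 19200)*9 = 19195*9 = 172755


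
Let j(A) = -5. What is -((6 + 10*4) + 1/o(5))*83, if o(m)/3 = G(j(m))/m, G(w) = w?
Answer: -11371/3 ≈ -3790.3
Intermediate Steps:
o(m) = -15/m (o(m) = 3*(-5/m) = -15/m)
-((6 + 10*4) + 1/o(5))*83 = -((6 + 10*4) + 1/(-15/5))*83 = -((6 + 40) + 1/(-15*⅕))*83 = -(46 + 1/(-3))*83 = -(46 - ⅓)*83 = -137*83/3 = -1*11371/3 = -11371/3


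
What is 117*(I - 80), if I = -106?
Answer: -21762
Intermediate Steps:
117*(I - 80) = 117*(-106 - 80) = 117*(-186) = -21762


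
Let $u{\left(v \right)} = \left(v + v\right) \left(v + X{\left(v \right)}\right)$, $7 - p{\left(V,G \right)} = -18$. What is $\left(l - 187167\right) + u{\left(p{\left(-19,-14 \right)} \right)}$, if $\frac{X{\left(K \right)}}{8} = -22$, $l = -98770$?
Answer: $-293487$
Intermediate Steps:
$X{\left(K \right)} = -176$ ($X{\left(K \right)} = 8 \left(-22\right) = -176$)
$p{\left(V,G \right)} = 25$ ($p{\left(V,G \right)} = 7 - -18 = 7 + 18 = 25$)
$u{\left(v \right)} = 2 v \left(-176 + v\right)$ ($u{\left(v \right)} = \left(v + v\right) \left(v - 176\right) = 2 v \left(-176 + v\right)$)
$\left(l - 187167\right) + u{\left(p{\left(-19,-14 \right)} \right)} = \left(-98770 - 187167\right) + 2 \cdot 25 \left(-176 + 25\right) = -285937 + 2 \cdot 25 \left(-151\right) = -285937 - 7550 = -293487$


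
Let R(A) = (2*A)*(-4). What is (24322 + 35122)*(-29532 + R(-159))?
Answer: -1679887440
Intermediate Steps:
R(A) = -8*A
(24322 + 35122)*(-29532 + R(-159)) = (24322 + 35122)*(-29532 - 8*(-159)) = 59444*(-29532 + 1272) = 59444*(-28260) = -1679887440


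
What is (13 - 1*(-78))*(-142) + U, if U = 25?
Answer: -12897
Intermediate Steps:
(13 - 1*(-78))*(-142) + U = (13 - 1*(-78))*(-142) + 25 = (13 + 78)*(-142) + 25 = 91*(-142) + 25 = -12922 + 25 = -12897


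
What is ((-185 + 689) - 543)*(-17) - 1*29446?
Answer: -28783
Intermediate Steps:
((-185 + 689) - 543)*(-17) - 1*29446 = (504 - 543)*(-17) - 29446 = -39*(-17) - 29446 = 663 - 29446 = -28783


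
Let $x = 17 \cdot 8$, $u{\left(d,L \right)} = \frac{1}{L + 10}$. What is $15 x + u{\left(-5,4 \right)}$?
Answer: $\frac{28561}{14} \approx 2040.1$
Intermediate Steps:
$u{\left(d,L \right)} = \frac{1}{10 + L}$
$x = 136$
$15 x + u{\left(-5,4 \right)} = 15 \cdot 136 + \frac{1}{10 + 4} = 2040 + \frac{1}{14} = \frac{28561}{14}$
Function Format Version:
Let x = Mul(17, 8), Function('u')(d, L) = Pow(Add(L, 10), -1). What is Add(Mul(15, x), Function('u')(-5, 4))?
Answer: Rational(28561, 14) ≈ 2040.1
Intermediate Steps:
Function('u')(d, L) = Pow(Add(10, L), -1)
x = 136
Add(Mul(15, x), Function('u')(-5, 4)) = Add(Mul(15, 136), Pow(Add(10, 4), -1)) = Add(2040, Pow(14, -1)) = Add(2040, Rational(1, 14)) = Rational(28561, 14)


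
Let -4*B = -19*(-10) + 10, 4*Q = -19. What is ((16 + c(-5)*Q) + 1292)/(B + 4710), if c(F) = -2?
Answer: 527/1864 ≈ 0.28273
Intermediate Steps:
Q = -19/4 (Q = (¼)*(-19) = -19/4 ≈ -4.7500)
B = -50 (B = -(-19*(-10) + 10)/4 = -(190 + 10)/4 = -¼*200 = -50)
((16 + c(-5)*Q) + 1292)/(B + 4710) = ((16 - 2*(-19/4)) + 1292)/(-50 + 4710) = ((16 + 19/2) + 1292)/4660 = (51/2 + 1292)*(1/4660) = (2635/2)*(1/4660) = 527/1864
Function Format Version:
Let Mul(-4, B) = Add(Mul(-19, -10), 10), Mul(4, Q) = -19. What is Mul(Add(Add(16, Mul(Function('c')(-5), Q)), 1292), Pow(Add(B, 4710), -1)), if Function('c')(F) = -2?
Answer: Rational(527, 1864) ≈ 0.28273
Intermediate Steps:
Q = Rational(-19, 4) (Q = Mul(Rational(1, 4), -19) = Rational(-19, 4) ≈ -4.7500)
B = -50 (B = Mul(Rational(-1, 4), Add(Mul(-19, -10), 10)) = Mul(Rational(-1, 4), Add(190, 10)) = Mul(Rational(-1, 4), 200) = -50)
Mul(Add(Add(16, Mul(Function('c')(-5), Q)), 1292), Pow(Add(B, 4710), -1)) = Mul(Add(Add(16, Mul(-2, Rational(-19, 4))), 1292), Pow(Add(-50, 4710), -1)) = Mul(Add(Add(16, Rational(19, 2)), 1292), Pow(4660, -1)) = Mul(Add(Rational(51, 2), 1292), Rational(1, 4660)) = Mul(Rational(2635, 2), Rational(1, 4660)) = Rational(527, 1864)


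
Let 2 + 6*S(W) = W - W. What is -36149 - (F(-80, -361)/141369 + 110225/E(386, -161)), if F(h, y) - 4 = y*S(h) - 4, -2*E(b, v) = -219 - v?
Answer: -491347478891/12299103 ≈ -39950.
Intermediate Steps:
E(b, v) = 219/2 + v/2 (E(b, v) = -(-219 - v)/2 = 219/2 + v/2)
S(W) = -1/3 (S(W) = -1/3 + (W - W)/6 = -1/3 + (1/6)*0 = -1/3 + 0 = -1/3)
F(h, y) = -y/3 (F(h, y) = 4 + (y*(-1/3) - 4) = 4 + (-y/3 - 4) = 4 + (-4 - y/3) = -y/3)
-36149 - (F(-80, -361)/141369 + 110225/E(386, -161)) = -36149 - (-1/3*(-361)/141369 + 110225/(219/2 + (1/2)*(-161))) = -36149 - ((361/3)*(1/141369) + 110225/(219/2 - 161/2)) = -36149 - (361/424107 + 110225/29) = -36149 - 1*46747204544/12299103 = -36149 - 46747204544/12299103 = -491347478891/12299103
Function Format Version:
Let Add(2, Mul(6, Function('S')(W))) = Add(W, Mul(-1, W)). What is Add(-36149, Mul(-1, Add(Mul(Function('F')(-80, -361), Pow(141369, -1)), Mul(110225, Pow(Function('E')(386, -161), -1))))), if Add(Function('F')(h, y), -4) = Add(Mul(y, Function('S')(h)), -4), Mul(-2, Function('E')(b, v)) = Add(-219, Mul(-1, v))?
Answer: Rational(-491347478891, 12299103) ≈ -39950.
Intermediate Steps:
Function('E')(b, v) = Add(Rational(219, 2), Mul(Rational(1, 2), v)) (Function('E')(b, v) = Mul(Rational(-1, 2), Add(-219, Mul(-1, v))) = Add(Rational(219, 2), Mul(Rational(1, 2), v)))
Function('S')(W) = Rational(-1, 3) (Function('S')(W) = Add(Rational(-1, 3), Mul(Rational(1, 6), Add(W, Mul(-1, W)))) = Add(Rational(-1, 3), Mul(Rational(1, 6), 0)) = Add(Rational(-1, 3), 0) = Rational(-1, 3))
Function('F')(h, y) = Mul(Rational(-1, 3), y) (Function('F')(h, y) = Add(4, Add(Mul(y, Rational(-1, 3)), -4)) = Add(4, Add(Mul(Rational(-1, 3), y), -4)) = Add(4, Add(-4, Mul(Rational(-1, 3), y))) = Mul(Rational(-1, 3), y))
Add(-36149, Mul(-1, Add(Mul(Function('F')(-80, -361), Pow(141369, -1)), Mul(110225, Pow(Function('E')(386, -161), -1))))) = Add(-36149, Mul(-1, Add(Mul(Mul(Rational(-1, 3), -361), Pow(141369, -1)), Mul(110225, Pow(Add(Rational(219, 2), Mul(Rational(1, 2), -161)), -1))))) = Add(-36149, Mul(-1, Add(Mul(Rational(361, 3), Rational(1, 141369)), Mul(110225, Pow(Add(Rational(219, 2), Rational(-161, 2)), -1))))) = Add(-36149, Mul(-1, Add(Rational(361, 424107), Mul(110225, Pow(29, -1))))) = Add(-36149, Mul(-1, Add(Rational(361, 424107), Mul(110225, Rational(1, 29))))) = Add(-36149, Mul(-1, Add(Rational(361, 424107), Rational(110225, 29)))) = Add(-36149, Mul(-1, Rational(46747204544, 12299103))) = Add(-36149, Rational(-46747204544, 12299103)) = Rational(-491347478891, 12299103)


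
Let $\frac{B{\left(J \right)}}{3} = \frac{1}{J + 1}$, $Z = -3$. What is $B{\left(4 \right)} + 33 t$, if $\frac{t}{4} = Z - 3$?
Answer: $- \frac{3957}{5} \approx -791.4$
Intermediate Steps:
$B{\left(J \right)} = \frac{3}{1 + J}$ ($B{\left(J \right)} = \frac{3}{J + 1} = \frac{3}{1 + J}$)
$t = -24$ ($t = 4 \left(-3 - 3\right) = 4 \left(-6\right) = -24$)
$B{\left(4 \right)} + 33 t = \frac{3}{1 + 4} + 33 \left(-24\right) = \frac{3}{5} - 792 = - \frac{3957}{5}$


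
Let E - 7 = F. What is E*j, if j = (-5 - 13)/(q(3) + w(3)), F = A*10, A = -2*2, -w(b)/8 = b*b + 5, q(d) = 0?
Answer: -297/56 ≈ -5.3036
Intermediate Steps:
w(b) = -40 - 8*b**2 (w(b) = -8*(b*b + 5) = -8*(b**2 + 5) = -8*(5 + b**2) = -40 - 8*b**2)
A = -4
F = -40 (F = -4*10 = -40)
E = -33 (E = 7 - 40 = -33)
j = 9/56 (j = (-5 - 13)/(0 + (-40 - 8*3**2)) = -18/(0 + (-40 - 8*9)) = -18/(0 + (-40 - 72)) = -18/(0 - 112) = -18/(-112) = -18*(-1/112) = 9/56 ≈ 0.16071)
E*j = -33*9/56 = -297/56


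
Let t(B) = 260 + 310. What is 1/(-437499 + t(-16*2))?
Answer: -1/436929 ≈ -2.2887e-6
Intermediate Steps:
t(B) = 570
1/(-437499 + t(-16*2)) = 1/(-437499 + 570) = 1/(-436929) = -1/436929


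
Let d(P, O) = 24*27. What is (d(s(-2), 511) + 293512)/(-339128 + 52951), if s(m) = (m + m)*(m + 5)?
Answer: -294160/286177 ≈ -1.0279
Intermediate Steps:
s(m) = 2*m*(5 + m) (s(m) = (2*m)*(5 + m) = 2*m*(5 + m))
d(P, O) = 648
(d(s(-2), 511) + 293512)/(-339128 + 52951) = (648 + 293512)/(-339128 + 52951) = 294160/(-286177) = 294160*(-1/286177) = -294160/286177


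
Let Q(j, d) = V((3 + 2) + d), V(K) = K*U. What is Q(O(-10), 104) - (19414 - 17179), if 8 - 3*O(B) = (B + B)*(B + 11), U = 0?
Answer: -2235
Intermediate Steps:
O(B) = 8/3 - 2*B*(11 + B)/3 (O(B) = 8/3 - (B + B)*(B + 11)/3 = 8/3 - 2*B*(11 + B)/3)
V(K) = 0 (V(K) = K*0 = 0)
Q(j, d) = 0
Q(O(-10), 104) - (19414 - 17179) = 0 - (19414 - 17179) = 0 - 1*2235 = 0 - 2235 = -2235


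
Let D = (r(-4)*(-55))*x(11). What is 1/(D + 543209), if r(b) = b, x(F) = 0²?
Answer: 1/543209 ≈ 1.8409e-6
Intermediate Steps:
x(F) = 0
D = 0 (D = -4*(-55)*0 = 220*0 = 0)
1/(D + 543209) = 1/(0 + 543209) = 1/543209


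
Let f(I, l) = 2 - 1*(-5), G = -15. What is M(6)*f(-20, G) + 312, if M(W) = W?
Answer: 354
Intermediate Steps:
f(I, l) = 7 (f(I, l) = 2 + 5 = 7)
M(6)*f(-20, G) + 312 = 6*7 + 312 = 42 + 312 = 354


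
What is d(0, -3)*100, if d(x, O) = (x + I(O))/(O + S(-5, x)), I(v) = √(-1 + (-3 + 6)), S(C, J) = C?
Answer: -25*√2/2 ≈ -17.678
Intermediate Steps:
I(v) = √2 (I(v) = √(-1 + 3) = √2)
d(x, O) = (x + √2)/(-5 + O) (d(x, O) = (x + √2)/(O - 5) = (x + √2)/(-5 + O))
d(0, -3)*100 = ((0 + √2)/(-5 - 3))*100 = (√2/(-8))*100 = -√2/8*100 = -25*√2/2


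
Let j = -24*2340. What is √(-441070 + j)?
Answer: I*√497230 ≈ 705.15*I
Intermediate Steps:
j = -56160
√(-441070 + j) = √(-441070 - 56160) = √(-497230) = I*√497230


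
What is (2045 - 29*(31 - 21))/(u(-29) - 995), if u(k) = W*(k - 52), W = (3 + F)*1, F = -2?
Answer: -1755/1076 ≈ -1.6310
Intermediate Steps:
W = 1 (W = (3 - 2)*1 = 1*1 = 1)
u(k) = -52 + k (u(k) = 1*(k - 52) = 1*(-52 + k) = -52 + k)
(2045 - 29*(31 - 21))/(u(-29) - 995) = (2045 - 29*(31 - 21))/((-52 - 29) - 995) = (2045 - 29*10)/(-81 - 995) = (2045 - 290)/(-1076) = 1755*(-1/1076) = -1755/1076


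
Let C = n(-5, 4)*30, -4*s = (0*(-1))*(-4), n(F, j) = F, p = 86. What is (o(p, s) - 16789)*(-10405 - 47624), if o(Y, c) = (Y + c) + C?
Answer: 977962737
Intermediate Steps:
s = 0 (s = -0*(-1)*(-4)/4 = -0*(-4) = -¼*0 = 0)
C = -150 (C = -5*30 = -150)
o(Y, c) = -150 + Y + c (o(Y, c) = (Y + c) - 150 = -150 + Y + c)
(o(p, s) - 16789)*(-10405 - 47624) = ((-150 + 86 + 0) - 16789)*(-10405 - 47624) = (-64 - 16789)*(-58029) = -16853*(-58029) = 977962737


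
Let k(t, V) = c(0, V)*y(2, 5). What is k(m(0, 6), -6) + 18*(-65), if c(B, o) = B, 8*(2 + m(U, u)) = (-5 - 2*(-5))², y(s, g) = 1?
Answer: -1170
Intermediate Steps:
m(U, u) = 9/8 (m(U, u) = -2 + (-5 - 2*(-5))²/8 = -2 + (-5 + 10)²/8 = -2 + (⅛)*5² = -2 + (⅛)*25 = -2 + 25/8 = 9/8)
k(t, V) = 0 (k(t, V) = 0*1 = 0)
k(m(0, 6), -6) + 18*(-65) = 0 + 18*(-65) = 0 - 1170 = -1170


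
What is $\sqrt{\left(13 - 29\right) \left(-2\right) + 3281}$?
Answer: $\sqrt{3313} \approx 57.559$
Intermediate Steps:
$\sqrt{\left(13 - 29\right) \left(-2\right) + 3281} = \sqrt{\left(-16\right) \left(-2\right) + 3281} = \sqrt{32 + 3281} = \sqrt{3313}$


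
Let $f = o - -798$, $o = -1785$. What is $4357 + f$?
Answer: $3370$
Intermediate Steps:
$f = -987$ ($f = -1785 - -798 = -1785 + 798 = -987$)
$4357 + f = 4357 - 987 = 3370$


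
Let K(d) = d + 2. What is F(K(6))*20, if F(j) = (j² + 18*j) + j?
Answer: 4320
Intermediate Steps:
K(d) = 2 + d
F(j) = j² + 19*j
F(K(6))*20 = ((2 + 6)*(19 + (2 + 6)))*20 = (8*(19 + 8))*20 = (8*27)*20 = 216*20 = 4320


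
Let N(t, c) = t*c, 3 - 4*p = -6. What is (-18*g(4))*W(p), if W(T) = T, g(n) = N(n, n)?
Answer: -648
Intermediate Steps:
p = 9/4 (p = ¾ - ¼*(-6) = ¾ + 3/2 = 9/4 ≈ 2.2500)
N(t, c) = c*t
g(n) = n² (g(n) = n*n = n²)
(-18*g(4))*W(p) = -18*4²*(9/4) = -18*16*(9/4) = -288*9/4 = -648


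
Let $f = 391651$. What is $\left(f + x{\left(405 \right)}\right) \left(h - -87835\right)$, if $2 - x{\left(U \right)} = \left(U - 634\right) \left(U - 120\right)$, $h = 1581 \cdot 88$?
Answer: $103703480034$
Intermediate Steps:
$h = 139128$
$x{\left(U \right)} = 2 - \left(-634 + U\right) \left(-120 + U\right)$ ($x{\left(U \right)} = 2 - \left(U - 634\right) \left(U - 120\right) = 2 - \left(-634 + U\right) \left(-120 + U\right)$)
$\left(f + x{\left(405 \right)}\right) \left(h - -87835\right) = \left(391651 - -65267\right) \left(139128 - -87835\right) = \left(391651 - -65267\right) \left(139128 + 87835\right) = \left(391651 - -65267\right) 226963 = \left(391651 + 65267\right) 226963 = 456918 \cdot 226963 = 103703480034$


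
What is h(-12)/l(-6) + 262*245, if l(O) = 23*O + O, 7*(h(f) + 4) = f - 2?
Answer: 1540561/24 ≈ 64190.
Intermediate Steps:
h(f) = -30/7 + f/7 (h(f) = -4 + (f - 2)/7 = -4 + (-2 + f)/7 = -4 + (-2/7 + f/7) = -30/7 + f/7)
l(O) = 24*O
h(-12)/l(-6) + 262*245 = (-30/7 + (⅐)*(-12))/((24*(-6))) + 262*245 = (-30/7 - 12/7)/(-144) + 64190 = -6*(-1/144) + 64190 = 1/24 + 64190 = 1540561/24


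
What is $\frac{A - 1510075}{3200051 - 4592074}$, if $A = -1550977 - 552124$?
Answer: $\frac{3613176}{1392023} \approx 2.5956$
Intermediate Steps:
$A = -2103101$ ($A = -1550977 - 552124 = -2103101$)
$\frac{A - 1510075}{3200051 - 4592074} = \frac{-2103101 - 1510075}{3200051 - 4592074} = - \frac{3613176}{-1392023} = \left(-3613176\right) \left(- \frac{1}{1392023}\right) = \frac{3613176}{1392023}$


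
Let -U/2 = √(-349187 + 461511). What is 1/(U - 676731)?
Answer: -676731/457964397065 + 4*√28081/457964397065 ≈ -1.4762e-6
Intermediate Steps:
U = -4*√28081 (U = -2*√(-349187 + 461511) = -4*√28081 ≈ -670.30)
1/(U - 676731) = 1/(-4*√28081 - 676731) = 1/(-676731 - 4*√28081)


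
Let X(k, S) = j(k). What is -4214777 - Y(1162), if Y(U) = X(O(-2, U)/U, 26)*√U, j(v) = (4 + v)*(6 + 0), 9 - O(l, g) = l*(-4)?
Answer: -4214777 - 13947*√1162/581 ≈ -4.2156e+6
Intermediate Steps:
O(l, g) = 9 + 4*l (O(l, g) = 9 - l*(-4) = 9 - (-4)*l = 9 + 4*l)
j(v) = 24 + 6*v (j(v) = (4 + v)*6 = 24 + 6*v)
X(k, S) = 24 + 6*k
Y(U) = √U*(24 + 6/U) (Y(U) = (24 + 6*((9 + 4*(-2))/U))*√U = (24 + 6*((9 - 8)/U))*√U = (24 + 6*(1/U))*√U = (24 + 6/U)*√U = √U*(24 + 6/U))
-4214777 - Y(1162) = -4214777 - 6*(1 + 4*1162)/√1162 = -4214777 - 6*√1162/1162*(1 + 4648) = -4214777 - 6*√1162/1162*4649 = -4214777 - 13947*√1162/581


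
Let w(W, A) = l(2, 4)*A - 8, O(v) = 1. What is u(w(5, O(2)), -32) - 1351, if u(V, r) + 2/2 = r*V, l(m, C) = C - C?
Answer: -1096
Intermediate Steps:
l(m, C) = 0
w(W, A) = -8 (w(W, A) = 0*A - 8 = 0 - 8 = -8)
u(V, r) = -1 + V*r (u(V, r) = -1 + r*V = -1 + V*r)
u(w(5, O(2)), -32) - 1351 = (-1 - 8*(-32)) - 1351 = (-1 + 256) - 1351 = 255 - 1351 = -1096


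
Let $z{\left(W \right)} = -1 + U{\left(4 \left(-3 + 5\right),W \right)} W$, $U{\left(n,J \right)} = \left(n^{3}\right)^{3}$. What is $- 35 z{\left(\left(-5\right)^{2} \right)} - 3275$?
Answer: $-117440515240$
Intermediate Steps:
$U{\left(n,J \right)} = n^{9}$
$z{\left(W \right)} = -1 + 134217728 W$ ($z{\left(W \right)} = -1 + \left(4 \left(-3 + 5\right)\right)^{9} W = -1 + \left(4 \cdot 2\right)^{9} W = -1 + 8^{9} W = -1 + 134217728 W$)
$- 35 z{\left(\left(-5\right)^{2} \right)} - 3275 = - 35 \left(-1 + 134217728 \left(-5\right)^{2}\right) - 3275 = - 35 \left(-1 + 134217728 \cdot 25\right) - 3275 = - 35 \left(-1 + 3355443200\right) - 3275 = \left(-35\right) 3355443199 - 3275 = -117440511965 - 3275 = -117440515240$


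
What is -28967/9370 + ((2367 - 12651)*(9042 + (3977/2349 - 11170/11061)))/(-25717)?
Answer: 837801579717706127/231885472245030 ≈ 3613.0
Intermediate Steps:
-28967/9370 + ((2367 - 12651)*(9042 + (3977/2349 - 11170/11061)))/(-25717) = -28967*1/9370 - 10284*(9042 + (3977*(1/2349) - 11170*1/11061))*(-1/25717) = -28967/9370 - 10284*(9042 + (3977/2349 - 11170/11061))*(-1/25717) = -28967/9370 - 10284*(9042 + 1972363/2886921)*(-1/25717) = -28967/9370 - 10284*26105512045/2886921*(-1/25717) = -28967/9370 - 89489695290260/962307*(-1/25717) = -28967/9370 + 89489695290260/24747649119 = 837801579717706127/231885472245030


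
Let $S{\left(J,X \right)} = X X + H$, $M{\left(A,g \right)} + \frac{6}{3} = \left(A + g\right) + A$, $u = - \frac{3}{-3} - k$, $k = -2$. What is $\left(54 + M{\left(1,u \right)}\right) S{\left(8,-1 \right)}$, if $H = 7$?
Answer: $456$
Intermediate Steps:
$u = 3$ ($u = - \frac{3}{-3} - -2 = \left(-3\right) \left(- \frac{1}{3}\right) + 2 = 1 + 2 = 3$)
$M{\left(A,g \right)} = -2 + g + 2 A$ ($M{\left(A,g \right)} = -2 + \left(\left(A + g\right) + A\right) = -2 + \left(g + 2 A\right) = -2 + g + 2 A$)
$S{\left(J,X \right)} = 7 + X^{2}$ ($S{\left(J,X \right)} = X X + 7 = X^{2} + 7 = 7 + X^{2}$)
$\left(54 + M{\left(1,u \right)}\right) S{\left(8,-1 \right)} = \left(54 + \left(-2 + 3 + 2 \cdot 1\right)\right) \left(7 + \left(-1\right)^{2}\right) = \left(54 + \left(-2 + 3 + 2\right)\right) \left(7 + 1\right) = \left(54 + 3\right) 8 = 57 \cdot 8 = 456$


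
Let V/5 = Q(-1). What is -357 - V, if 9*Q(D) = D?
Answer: -3208/9 ≈ -356.44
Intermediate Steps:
Q(D) = D/9
V = -5/9 (V = 5*((⅑)*(-1)) = 5*(-⅑) = -5/9 ≈ -0.55556)
-357 - V = -357 - 1*(-5/9) = -357 + 5/9 = -3208/9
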